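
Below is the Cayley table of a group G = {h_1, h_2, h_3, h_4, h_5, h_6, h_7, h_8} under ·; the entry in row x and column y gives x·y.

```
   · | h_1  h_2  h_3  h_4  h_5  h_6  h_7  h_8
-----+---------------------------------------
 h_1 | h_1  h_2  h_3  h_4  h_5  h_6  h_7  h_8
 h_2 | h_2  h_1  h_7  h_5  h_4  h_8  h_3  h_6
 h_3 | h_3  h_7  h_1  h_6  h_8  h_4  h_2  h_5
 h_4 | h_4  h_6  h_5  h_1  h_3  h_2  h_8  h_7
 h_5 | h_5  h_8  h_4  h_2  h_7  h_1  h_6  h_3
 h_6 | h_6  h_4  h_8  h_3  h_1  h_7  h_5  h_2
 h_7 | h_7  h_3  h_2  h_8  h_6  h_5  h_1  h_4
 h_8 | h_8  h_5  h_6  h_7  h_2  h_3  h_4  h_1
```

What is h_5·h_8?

h_3

Read row h_5, column h_8: h_5·h_8 = h_3.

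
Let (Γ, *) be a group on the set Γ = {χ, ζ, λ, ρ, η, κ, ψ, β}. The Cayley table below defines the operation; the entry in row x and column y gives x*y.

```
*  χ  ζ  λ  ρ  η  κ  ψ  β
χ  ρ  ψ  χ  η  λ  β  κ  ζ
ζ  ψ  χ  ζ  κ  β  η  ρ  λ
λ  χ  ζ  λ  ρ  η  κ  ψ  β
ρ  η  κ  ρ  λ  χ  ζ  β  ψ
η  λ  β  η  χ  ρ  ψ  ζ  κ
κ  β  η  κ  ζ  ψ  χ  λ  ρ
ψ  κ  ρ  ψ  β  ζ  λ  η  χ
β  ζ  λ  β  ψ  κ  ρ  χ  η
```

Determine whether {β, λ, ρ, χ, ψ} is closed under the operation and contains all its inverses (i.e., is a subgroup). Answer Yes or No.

β*β = η, which is not in {β, λ, ρ, χ, ψ}.
The subset is not closed under *, so it is not a subgroup.

No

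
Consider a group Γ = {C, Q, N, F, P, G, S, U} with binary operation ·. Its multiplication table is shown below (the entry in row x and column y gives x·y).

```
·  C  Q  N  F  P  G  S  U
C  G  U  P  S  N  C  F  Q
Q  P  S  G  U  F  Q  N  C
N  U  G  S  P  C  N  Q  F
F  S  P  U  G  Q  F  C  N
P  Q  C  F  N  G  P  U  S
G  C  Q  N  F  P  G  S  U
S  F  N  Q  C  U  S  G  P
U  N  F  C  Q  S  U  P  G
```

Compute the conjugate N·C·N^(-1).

The identity is G. In row N, the entry G sits in column Q, so N^(-1) = Q.
N·C = U
U·Q = F

F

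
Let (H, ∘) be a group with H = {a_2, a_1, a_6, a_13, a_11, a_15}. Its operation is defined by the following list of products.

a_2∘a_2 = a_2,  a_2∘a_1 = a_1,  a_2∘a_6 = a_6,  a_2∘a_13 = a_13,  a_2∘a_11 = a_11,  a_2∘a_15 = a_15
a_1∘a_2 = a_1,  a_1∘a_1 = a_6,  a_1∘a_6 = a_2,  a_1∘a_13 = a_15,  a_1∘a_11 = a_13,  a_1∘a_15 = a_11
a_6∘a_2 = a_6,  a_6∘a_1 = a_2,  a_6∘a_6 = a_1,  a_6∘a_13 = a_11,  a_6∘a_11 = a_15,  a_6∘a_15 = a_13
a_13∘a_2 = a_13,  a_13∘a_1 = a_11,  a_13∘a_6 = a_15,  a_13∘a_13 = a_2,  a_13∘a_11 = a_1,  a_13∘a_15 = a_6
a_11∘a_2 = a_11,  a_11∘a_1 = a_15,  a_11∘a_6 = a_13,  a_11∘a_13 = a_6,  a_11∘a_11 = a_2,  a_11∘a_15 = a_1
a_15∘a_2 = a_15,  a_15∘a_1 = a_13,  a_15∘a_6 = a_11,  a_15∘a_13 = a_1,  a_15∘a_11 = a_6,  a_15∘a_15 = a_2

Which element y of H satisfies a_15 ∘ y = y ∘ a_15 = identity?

a_15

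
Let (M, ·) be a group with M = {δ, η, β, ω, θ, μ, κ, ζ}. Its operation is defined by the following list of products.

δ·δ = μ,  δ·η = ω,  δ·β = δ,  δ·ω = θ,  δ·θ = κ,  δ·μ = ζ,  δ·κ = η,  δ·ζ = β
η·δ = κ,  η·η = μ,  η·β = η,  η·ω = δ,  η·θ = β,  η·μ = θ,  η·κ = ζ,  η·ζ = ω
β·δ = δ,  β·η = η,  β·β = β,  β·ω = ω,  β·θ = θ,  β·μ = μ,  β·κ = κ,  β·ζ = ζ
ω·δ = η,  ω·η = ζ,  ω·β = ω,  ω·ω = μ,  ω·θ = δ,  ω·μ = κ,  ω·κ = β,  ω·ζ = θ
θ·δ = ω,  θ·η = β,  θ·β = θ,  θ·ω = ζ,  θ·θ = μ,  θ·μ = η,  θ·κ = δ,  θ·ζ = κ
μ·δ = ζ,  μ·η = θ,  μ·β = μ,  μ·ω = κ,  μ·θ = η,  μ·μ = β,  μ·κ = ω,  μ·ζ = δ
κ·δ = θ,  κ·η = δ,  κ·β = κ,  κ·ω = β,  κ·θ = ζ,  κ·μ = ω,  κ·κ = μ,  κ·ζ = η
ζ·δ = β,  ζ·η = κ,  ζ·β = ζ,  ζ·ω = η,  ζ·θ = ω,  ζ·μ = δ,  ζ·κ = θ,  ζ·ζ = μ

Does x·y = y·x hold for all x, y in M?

δ·ω = θ but ω·δ = η.
Since δ and ω do not commute, M is not abelian.

No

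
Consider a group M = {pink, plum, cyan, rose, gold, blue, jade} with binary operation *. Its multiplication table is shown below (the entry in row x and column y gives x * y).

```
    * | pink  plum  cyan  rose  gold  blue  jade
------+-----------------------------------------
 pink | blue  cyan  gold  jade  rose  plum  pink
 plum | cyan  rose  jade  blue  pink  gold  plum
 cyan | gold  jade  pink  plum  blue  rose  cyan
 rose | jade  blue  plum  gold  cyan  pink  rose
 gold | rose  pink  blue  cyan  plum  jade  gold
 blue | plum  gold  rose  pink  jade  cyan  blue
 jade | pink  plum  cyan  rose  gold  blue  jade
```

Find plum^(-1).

cyan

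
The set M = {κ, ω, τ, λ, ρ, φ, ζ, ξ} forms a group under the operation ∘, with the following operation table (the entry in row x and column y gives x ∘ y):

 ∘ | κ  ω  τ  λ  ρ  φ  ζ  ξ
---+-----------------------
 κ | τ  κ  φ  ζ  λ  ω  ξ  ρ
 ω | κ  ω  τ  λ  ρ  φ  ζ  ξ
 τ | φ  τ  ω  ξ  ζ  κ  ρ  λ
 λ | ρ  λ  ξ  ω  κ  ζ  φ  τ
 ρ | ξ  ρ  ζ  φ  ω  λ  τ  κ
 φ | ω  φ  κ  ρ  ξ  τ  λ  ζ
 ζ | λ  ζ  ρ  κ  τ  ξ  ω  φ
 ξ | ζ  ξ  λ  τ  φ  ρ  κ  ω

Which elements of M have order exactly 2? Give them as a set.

Identity is ω. Compute the order of each non-identity element by repeated multiplication:
  κ: κ → τ → φ → ω  (order 4)
  τ: τ → ω  (order 2)
  λ: λ → ω  (order 2)
  ρ: ρ → ω  (order 2)
  φ: φ → τ → κ → ω  (order 4)
  ζ: ζ → ω  (order 2)
  ξ: ξ → ω  (order 2)
Elements of order 2: {ζ, λ, ξ, ρ, τ}.

{ζ, λ, ξ, ρ, τ}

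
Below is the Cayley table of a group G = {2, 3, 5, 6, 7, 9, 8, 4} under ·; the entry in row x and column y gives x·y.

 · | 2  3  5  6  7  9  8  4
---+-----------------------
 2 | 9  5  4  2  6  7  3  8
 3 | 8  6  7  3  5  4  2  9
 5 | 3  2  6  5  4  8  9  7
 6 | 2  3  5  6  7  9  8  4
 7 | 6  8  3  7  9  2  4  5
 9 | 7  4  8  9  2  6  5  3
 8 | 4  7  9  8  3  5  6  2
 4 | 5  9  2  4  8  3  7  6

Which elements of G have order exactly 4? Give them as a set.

Identity is 6. Compute the order of each non-identity element by repeated multiplication:
  2: 2 → 9 → 7 → 6  (order 4)
  3: 3 → 6  (order 2)
  5: 5 → 6  (order 2)
  7: 7 → 9 → 2 → 6  (order 4)
  9: 9 → 6  (order 2)
  8: 8 → 6  (order 2)
  4: 4 → 6  (order 2)
Elements of order 4: {2, 7}.
(Structurally, G here is isomorphic to the dihedral group D_4.)

{2, 7}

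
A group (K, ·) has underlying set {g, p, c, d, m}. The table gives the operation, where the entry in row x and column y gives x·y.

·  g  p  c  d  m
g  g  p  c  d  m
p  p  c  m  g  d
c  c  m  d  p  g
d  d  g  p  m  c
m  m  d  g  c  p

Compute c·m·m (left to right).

m

c·m = g
g·m = m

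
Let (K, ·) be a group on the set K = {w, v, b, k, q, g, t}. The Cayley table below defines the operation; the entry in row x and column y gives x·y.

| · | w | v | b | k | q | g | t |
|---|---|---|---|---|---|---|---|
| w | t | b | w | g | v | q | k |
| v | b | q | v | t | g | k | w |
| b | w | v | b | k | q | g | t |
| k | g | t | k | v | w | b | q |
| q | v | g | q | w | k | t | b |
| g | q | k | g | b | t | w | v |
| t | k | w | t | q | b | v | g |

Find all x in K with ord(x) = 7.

Identity is b. Compute the order of each non-identity element by repeated multiplication:
  w: w → t → k → g → q → v → b  (order 7)
  v: v → q → g → k → t → w → b  (order 7)
  k: k → v → t → q → w → g → b  (order 7)
  q: q → k → w → v → g → t → b  (order 7)
  g: g → w → q → t → v → k → b  (order 7)
  t: t → g → v → w → k → q → b  (order 7)
Elements of order 7: {g, k, q, t, v, w}.
(Structurally, K here is isomorphic to the cyclic group Z_7.)

{g, k, q, t, v, w}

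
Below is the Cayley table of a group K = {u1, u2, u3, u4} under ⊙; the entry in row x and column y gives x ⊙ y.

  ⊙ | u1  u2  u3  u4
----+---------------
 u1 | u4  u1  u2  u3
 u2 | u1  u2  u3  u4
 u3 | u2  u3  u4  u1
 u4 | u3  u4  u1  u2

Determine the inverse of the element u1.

u3

First locate the identity: row u2 matches the header, so u2 is the identity.
Scan row u1 for u2: u1 ⊙ u3 = u2. Hence u1^(-1) = u3.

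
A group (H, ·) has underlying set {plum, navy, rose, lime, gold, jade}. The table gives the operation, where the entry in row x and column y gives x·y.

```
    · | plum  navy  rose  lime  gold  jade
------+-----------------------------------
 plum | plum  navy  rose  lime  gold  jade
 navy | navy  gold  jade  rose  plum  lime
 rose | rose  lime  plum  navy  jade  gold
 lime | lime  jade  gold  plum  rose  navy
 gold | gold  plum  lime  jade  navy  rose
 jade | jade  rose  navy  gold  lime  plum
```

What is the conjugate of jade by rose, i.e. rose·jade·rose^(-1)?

lime

The identity is plum. In row rose, the entry plum sits in column rose, so rose^(-1) = rose.
rose·jade = gold
gold·rose = lime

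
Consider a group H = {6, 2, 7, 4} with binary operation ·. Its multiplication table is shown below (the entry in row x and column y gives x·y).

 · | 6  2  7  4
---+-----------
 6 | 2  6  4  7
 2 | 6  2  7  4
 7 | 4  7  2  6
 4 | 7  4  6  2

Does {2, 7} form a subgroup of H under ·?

Yes

{2, 7} contains the identity 2.
Checking products: every product of two elements of {2, 7} (read from the table) lies in {2, 7}, so the set is closed.
In a finite group, a nonempty closed subset is a subgroup. So {2, 7} ≤ H.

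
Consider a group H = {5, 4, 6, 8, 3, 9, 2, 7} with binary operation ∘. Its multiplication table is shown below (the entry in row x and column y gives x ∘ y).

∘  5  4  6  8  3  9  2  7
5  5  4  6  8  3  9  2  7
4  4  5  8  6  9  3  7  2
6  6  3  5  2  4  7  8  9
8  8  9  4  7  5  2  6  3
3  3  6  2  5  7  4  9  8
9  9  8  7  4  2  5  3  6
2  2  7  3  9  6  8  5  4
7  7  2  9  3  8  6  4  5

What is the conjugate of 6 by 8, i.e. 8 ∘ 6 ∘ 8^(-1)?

9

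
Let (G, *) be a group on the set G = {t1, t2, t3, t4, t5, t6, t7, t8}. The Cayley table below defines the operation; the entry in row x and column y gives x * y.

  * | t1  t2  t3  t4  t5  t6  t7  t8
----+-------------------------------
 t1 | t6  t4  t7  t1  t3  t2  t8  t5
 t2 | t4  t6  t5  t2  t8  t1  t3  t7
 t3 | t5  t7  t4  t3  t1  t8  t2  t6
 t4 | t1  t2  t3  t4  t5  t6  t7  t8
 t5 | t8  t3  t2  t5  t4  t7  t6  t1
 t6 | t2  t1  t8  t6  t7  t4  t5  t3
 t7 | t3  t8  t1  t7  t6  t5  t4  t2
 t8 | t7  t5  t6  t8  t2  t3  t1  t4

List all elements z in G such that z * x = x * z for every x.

An element z is central iff its row equals its column in the table.
For t7: t7 * t2 = t8 ≠ t3 = t2 * t7, so t7 ∉ Z.
Checking each element this way leaves Z(G) = {t4, t6}.

{t4, t6}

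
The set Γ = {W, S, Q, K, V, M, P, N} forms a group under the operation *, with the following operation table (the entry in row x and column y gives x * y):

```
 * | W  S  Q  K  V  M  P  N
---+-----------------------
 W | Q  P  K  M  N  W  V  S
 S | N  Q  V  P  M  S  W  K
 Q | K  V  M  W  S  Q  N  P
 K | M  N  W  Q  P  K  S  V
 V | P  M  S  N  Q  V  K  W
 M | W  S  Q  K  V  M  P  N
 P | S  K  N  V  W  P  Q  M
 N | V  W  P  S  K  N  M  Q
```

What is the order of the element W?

The identity element is M (its row matches the header).
W^1 = W
W^2 = W * W = Q
W^3 = Q * W = K
W^4 = K * W = M
The first power of W equal to the identity is W^4, so ord(W) = 4.

4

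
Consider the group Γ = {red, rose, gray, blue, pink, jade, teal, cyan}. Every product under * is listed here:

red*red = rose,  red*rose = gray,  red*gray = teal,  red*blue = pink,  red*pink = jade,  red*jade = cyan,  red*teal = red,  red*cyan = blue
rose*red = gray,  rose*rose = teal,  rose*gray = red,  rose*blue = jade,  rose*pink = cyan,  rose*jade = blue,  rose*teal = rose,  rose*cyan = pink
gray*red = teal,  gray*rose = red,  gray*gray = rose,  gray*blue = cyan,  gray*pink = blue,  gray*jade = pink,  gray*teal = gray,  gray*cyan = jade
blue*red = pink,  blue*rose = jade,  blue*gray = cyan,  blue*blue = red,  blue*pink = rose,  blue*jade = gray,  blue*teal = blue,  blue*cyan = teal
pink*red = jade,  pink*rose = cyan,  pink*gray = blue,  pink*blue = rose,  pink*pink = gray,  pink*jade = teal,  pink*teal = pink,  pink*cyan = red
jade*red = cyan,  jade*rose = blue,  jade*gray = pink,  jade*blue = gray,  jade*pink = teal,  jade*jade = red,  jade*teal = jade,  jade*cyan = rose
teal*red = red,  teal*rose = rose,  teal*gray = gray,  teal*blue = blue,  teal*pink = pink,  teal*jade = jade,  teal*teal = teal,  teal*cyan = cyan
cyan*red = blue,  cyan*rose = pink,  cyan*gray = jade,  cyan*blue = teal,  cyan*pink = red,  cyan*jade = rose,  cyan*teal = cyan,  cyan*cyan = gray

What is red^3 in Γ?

gray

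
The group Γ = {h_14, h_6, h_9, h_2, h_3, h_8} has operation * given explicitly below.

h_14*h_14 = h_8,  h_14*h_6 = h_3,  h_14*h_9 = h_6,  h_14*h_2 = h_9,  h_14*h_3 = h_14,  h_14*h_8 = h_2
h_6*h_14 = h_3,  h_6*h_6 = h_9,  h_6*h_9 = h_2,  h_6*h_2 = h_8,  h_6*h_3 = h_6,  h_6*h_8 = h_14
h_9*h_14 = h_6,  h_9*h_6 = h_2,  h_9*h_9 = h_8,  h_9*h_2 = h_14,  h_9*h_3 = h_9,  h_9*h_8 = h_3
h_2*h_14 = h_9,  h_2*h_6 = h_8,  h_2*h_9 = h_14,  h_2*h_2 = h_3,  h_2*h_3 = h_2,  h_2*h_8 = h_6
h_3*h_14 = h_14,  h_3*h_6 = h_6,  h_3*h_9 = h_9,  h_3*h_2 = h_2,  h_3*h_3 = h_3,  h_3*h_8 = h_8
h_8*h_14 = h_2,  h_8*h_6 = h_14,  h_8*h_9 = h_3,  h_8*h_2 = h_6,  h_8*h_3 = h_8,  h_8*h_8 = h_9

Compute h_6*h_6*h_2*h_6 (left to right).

h_6*h_6 = h_9
h_9*h_2 = h_14
h_14*h_6 = h_3

h_3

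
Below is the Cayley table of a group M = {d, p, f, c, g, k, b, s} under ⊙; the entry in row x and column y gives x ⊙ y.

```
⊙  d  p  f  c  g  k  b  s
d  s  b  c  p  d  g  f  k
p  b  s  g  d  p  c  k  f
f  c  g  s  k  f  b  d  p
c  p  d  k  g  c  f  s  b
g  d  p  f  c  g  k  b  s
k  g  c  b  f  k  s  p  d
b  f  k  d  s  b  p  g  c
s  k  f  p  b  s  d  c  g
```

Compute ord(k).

The identity element is g (its row matches the header).
k^1 = k
k^2 = k ⊙ k = s
k^3 = s ⊙ k = d
k^4 = d ⊙ k = g
The first power of k equal to the identity is k^4, so ord(k) = 4.
(Structurally, M here is isomorphic to Z_2 x Z_4.)

4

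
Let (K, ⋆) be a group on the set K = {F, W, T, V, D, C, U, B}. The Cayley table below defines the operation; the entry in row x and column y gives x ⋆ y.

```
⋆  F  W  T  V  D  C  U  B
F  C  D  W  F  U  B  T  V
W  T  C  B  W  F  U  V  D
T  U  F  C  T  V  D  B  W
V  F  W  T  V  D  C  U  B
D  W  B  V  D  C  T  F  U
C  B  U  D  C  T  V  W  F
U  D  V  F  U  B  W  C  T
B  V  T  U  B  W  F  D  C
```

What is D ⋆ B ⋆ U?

D ⋆ B = U
U ⋆ U = C

C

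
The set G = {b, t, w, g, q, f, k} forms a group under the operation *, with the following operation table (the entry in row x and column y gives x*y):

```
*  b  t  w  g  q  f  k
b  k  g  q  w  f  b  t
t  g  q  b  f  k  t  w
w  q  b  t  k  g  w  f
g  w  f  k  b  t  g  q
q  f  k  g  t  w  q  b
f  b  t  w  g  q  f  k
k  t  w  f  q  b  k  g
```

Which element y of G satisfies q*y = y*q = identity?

b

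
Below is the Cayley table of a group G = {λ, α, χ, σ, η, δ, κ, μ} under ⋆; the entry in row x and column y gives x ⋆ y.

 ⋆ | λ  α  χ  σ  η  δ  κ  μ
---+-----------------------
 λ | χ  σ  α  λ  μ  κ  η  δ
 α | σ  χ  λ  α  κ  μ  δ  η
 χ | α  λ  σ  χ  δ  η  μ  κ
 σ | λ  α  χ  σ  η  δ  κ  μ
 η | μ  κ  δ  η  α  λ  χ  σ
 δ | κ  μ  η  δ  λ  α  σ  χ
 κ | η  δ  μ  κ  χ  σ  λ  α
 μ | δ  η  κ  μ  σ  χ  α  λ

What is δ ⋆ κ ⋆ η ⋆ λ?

δ ⋆ κ = σ
σ ⋆ η = η
η ⋆ λ = μ

μ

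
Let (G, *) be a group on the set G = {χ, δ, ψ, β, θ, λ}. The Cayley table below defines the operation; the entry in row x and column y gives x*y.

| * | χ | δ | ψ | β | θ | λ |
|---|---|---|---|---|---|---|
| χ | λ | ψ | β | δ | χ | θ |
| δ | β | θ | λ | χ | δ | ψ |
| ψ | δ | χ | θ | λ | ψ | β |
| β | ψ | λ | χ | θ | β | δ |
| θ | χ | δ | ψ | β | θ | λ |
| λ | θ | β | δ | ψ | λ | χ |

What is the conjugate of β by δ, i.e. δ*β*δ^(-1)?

ψ

The identity is θ. In row δ, the entry θ sits in column δ, so δ^(-1) = δ.
δ*β = χ
χ*δ = ψ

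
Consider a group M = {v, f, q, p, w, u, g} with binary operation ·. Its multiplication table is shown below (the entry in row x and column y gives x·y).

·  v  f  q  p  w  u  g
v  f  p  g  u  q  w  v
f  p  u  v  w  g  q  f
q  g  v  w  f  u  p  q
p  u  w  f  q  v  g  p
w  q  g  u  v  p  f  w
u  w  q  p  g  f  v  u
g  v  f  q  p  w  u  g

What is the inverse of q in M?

v

First locate the identity: row g matches the header, so g is the identity.
Scan row q for g: q·v = g. Hence q^(-1) = v.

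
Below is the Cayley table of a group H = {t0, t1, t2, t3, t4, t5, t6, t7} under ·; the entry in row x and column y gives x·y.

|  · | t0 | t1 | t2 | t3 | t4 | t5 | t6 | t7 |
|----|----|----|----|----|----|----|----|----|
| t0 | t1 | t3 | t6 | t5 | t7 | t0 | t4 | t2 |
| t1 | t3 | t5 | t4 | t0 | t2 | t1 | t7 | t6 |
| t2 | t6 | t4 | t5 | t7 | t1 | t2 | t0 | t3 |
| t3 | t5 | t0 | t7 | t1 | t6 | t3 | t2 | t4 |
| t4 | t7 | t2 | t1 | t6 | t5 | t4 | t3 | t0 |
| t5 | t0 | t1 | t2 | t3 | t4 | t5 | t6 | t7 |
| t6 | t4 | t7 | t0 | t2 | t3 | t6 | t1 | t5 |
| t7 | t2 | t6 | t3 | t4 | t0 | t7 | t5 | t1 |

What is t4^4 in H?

t4^1 = t4
t4^2 = t4·t4 = t5
t4^3 = t5·t4 = t4
t4^4 = t4·t4 = t5

t5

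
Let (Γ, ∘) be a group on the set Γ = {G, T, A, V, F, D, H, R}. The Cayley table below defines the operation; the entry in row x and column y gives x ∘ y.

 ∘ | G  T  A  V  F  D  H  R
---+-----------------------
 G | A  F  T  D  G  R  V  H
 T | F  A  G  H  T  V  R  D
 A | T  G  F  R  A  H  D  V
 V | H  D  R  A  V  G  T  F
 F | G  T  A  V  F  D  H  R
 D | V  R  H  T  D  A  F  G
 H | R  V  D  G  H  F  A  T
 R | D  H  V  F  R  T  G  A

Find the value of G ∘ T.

F

Read row G, column T: G ∘ T = F.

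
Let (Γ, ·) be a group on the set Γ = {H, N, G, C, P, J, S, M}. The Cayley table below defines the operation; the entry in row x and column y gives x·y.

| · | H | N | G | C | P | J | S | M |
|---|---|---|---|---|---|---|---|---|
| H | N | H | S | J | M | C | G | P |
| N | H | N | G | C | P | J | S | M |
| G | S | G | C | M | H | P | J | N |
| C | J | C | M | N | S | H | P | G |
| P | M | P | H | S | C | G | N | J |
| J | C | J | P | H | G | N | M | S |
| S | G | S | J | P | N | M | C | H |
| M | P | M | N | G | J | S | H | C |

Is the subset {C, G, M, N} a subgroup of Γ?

{C, G, M, N} contains the identity N.
Checking products: every product of two elements of {C, G, M, N} (read from the table) lies in {C, G, M, N}, so the set is closed.
In a finite group, a nonempty closed subset is a subgroup. So {C, G, M, N} ≤ Γ.

Yes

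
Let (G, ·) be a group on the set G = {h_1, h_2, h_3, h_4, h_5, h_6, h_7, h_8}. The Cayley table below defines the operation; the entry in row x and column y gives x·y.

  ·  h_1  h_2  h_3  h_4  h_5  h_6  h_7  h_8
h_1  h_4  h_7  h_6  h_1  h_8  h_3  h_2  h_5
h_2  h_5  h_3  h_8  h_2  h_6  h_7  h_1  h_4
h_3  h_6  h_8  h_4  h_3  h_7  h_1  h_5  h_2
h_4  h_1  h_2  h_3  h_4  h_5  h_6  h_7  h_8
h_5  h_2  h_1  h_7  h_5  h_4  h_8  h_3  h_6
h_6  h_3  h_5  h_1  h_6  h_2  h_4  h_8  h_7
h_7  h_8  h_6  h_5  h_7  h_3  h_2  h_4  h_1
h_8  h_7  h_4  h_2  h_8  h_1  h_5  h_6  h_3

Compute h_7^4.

h_7^1 = h_7
h_7^2 = h_7·h_7 = h_4
h_7^3 = h_4·h_7 = h_7
h_7^4 = h_7·h_7 = h_4

h_4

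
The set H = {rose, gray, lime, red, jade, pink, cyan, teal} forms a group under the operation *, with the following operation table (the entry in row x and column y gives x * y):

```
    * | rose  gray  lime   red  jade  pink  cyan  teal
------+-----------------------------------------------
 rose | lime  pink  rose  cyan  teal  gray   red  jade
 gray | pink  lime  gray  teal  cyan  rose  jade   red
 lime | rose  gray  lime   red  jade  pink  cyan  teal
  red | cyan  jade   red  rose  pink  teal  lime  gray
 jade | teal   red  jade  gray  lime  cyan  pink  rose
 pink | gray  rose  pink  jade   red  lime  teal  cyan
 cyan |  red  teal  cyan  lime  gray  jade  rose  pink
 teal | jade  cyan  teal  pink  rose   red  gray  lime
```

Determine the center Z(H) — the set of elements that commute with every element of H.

An element z is central iff its row equals its column in the table.
For jade: jade * cyan = pink ≠ gray = cyan * jade, so jade ∉ Z.
Checking each element this way leaves Z(H) = {lime, rose}.

{lime, rose}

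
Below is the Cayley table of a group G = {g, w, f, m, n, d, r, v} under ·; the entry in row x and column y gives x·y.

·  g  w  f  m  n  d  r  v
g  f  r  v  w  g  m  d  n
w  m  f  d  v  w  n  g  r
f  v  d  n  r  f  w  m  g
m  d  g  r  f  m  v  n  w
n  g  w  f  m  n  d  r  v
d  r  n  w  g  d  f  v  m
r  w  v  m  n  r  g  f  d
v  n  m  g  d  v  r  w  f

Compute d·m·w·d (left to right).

g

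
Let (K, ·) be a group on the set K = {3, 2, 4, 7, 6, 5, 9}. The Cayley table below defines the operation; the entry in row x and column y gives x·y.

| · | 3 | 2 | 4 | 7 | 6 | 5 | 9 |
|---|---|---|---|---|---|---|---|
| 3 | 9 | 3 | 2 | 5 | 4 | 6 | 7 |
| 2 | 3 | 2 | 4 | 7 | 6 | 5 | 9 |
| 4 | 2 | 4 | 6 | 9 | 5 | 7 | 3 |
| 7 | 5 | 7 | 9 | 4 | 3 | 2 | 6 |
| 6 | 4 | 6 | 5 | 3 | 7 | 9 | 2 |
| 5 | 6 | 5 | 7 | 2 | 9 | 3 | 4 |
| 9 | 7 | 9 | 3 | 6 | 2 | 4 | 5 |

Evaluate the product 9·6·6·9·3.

9·6 = 2
2·6 = 6
6·9 = 2
2·3 = 3
(Structurally, K here is isomorphic to the cyclic group Z_7.)

3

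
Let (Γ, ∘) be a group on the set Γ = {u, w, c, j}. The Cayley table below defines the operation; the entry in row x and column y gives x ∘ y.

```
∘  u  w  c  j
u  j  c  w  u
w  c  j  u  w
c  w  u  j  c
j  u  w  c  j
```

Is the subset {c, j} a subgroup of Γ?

Yes

{c, j} contains the identity j.
Checking products: every product of two elements of {c, j} (read from the table) lies in {c, j}, so the set is closed.
In a finite group, a nonempty closed subset is a subgroup. So {c, j} ≤ Γ.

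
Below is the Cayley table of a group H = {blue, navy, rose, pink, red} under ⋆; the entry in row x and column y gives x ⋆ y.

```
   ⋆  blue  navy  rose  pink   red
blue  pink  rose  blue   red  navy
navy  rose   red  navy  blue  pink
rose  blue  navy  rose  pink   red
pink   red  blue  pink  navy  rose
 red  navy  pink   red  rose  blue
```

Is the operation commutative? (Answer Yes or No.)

Yes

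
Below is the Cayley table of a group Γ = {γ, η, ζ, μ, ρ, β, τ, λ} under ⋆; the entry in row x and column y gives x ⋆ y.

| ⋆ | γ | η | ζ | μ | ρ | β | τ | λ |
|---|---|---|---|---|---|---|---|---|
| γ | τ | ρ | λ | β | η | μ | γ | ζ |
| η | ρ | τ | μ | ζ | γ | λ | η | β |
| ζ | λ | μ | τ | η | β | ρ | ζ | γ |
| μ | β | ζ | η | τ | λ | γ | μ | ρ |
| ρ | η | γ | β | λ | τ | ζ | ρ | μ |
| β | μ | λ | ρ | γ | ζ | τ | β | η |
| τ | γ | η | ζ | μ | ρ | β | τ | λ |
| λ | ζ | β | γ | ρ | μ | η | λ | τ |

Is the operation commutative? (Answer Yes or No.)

Yes

Check whether the table is symmetric across its main diagonal.
Every entry (row x, col y) equals the entry (row y, col x), so Γ is abelian.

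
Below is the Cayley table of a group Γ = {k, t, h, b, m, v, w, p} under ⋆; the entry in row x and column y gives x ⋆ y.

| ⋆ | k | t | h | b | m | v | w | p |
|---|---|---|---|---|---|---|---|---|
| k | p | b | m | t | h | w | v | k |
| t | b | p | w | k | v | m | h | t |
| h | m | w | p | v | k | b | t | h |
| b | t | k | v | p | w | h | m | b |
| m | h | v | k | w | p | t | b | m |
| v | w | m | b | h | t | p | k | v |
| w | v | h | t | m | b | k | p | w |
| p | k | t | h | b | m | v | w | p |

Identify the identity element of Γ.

p

The identity e satisfies e ⋆ x = x for all x, so its row in the table reproduces the column headers.
Row p reads: k, t, h, b, m, v, w, p — exactly the header order. So p is the identity.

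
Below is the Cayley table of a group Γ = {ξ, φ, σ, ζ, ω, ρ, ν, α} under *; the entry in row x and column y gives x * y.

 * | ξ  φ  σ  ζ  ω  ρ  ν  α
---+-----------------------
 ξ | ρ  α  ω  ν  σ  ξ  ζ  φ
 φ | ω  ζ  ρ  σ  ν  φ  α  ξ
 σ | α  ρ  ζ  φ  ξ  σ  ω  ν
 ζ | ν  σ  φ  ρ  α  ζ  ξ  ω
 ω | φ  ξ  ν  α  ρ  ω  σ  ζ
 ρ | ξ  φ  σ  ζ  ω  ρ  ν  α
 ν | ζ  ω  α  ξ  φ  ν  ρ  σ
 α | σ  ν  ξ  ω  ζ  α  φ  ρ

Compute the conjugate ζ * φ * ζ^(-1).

The identity is ρ. In row ζ, the entry ρ sits in column ζ, so ζ^(-1) = ζ.
ζ * φ = σ
σ * ζ = φ

φ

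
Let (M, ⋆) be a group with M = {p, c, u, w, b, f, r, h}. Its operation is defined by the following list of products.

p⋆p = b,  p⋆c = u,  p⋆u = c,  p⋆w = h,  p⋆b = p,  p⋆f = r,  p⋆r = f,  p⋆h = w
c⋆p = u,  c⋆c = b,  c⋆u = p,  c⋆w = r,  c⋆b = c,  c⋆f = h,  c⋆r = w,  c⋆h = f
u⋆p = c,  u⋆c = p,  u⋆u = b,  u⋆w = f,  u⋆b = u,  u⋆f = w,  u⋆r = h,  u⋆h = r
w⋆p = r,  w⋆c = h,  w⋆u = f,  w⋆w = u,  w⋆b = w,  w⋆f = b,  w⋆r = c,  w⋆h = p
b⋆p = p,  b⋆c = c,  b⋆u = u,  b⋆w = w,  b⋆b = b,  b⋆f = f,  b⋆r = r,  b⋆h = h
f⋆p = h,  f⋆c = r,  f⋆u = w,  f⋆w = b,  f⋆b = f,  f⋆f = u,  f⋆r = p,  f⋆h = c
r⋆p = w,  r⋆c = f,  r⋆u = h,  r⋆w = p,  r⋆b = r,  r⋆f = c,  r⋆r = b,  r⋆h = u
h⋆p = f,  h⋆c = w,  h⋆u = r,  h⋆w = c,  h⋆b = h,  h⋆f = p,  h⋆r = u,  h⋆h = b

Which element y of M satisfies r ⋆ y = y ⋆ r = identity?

First locate the identity: row b matches the header, so b is the identity.
Scan row r for b: r ⋆ r = b. Hence r^(-1) = r.

r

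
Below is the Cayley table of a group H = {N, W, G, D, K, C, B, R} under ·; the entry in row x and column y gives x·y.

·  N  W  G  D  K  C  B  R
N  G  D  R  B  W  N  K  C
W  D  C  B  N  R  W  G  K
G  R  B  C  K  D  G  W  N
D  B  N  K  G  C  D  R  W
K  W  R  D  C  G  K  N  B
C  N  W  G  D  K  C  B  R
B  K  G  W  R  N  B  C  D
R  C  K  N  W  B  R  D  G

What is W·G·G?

W·G = B
B·G = W

W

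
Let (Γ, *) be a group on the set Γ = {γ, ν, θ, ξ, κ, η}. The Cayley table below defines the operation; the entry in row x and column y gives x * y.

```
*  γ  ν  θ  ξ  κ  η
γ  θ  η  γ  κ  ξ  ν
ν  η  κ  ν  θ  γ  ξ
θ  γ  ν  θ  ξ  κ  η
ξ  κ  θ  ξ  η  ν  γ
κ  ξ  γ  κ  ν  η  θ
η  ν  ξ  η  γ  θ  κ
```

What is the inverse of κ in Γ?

η

First locate the identity: row θ matches the header, so θ is the identity.
Scan row κ for θ: κ * η = θ. Hence κ^(-1) = η.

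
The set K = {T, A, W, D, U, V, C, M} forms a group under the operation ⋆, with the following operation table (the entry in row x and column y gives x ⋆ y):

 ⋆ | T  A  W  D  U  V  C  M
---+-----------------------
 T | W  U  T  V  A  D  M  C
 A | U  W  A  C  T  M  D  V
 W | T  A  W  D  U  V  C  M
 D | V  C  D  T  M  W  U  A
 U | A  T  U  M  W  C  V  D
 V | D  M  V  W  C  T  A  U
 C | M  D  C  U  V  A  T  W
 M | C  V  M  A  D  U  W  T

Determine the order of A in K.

2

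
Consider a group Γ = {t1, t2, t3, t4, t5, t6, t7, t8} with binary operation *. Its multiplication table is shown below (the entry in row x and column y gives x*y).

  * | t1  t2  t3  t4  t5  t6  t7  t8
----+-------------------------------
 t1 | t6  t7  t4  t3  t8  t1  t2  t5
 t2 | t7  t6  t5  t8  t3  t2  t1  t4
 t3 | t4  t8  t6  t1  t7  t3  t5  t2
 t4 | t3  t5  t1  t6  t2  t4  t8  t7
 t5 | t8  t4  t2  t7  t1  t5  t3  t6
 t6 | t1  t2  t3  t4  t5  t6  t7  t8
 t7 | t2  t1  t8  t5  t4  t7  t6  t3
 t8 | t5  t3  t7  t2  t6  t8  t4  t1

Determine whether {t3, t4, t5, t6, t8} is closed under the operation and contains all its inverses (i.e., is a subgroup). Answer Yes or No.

t8*t8 = t1, which is not in {t3, t4, t5, t6, t8}.
The subset is not closed under *, so it is not a subgroup.
(Structurally, Γ here is isomorphic to the dihedral group D_4.)

No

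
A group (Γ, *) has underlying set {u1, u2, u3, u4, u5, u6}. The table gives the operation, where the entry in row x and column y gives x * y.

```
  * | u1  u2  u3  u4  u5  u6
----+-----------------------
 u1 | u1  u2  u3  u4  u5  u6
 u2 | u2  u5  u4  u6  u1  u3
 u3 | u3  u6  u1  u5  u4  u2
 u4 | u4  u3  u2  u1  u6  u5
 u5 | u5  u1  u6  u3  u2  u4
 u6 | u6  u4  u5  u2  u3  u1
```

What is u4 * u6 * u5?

u2

u4 * u6 = u5
u5 * u5 = u2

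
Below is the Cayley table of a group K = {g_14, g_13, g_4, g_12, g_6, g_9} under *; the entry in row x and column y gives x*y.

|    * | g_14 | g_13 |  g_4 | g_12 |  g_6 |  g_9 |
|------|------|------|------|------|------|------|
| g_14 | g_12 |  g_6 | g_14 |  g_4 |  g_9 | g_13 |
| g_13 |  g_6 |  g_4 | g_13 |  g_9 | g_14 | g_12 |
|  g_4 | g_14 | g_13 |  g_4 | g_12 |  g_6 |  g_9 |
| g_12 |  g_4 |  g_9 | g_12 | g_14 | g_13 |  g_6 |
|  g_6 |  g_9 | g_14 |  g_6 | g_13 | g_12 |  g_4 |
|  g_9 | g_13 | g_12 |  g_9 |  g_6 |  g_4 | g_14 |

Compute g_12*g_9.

g_6

Read row g_12, column g_9: g_12*g_9 = g_6.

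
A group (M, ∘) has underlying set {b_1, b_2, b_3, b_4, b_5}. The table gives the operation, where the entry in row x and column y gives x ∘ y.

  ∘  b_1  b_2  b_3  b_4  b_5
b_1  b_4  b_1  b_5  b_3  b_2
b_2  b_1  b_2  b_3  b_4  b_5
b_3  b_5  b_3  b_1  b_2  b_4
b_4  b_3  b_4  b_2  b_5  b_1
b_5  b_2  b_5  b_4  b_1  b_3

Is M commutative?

Check whether the table is symmetric across its main diagonal.
Every entry (row x, col y) equals the entry (row y, col x), so M is abelian.

Yes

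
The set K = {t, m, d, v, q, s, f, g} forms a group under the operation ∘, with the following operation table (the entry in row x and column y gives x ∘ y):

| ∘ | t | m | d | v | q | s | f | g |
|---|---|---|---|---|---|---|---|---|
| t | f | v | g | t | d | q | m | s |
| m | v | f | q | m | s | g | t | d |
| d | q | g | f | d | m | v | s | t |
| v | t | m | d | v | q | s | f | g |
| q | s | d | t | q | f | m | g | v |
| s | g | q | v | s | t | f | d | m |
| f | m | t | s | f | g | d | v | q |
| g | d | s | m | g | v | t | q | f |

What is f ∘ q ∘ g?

f ∘ q = g
g ∘ g = f

f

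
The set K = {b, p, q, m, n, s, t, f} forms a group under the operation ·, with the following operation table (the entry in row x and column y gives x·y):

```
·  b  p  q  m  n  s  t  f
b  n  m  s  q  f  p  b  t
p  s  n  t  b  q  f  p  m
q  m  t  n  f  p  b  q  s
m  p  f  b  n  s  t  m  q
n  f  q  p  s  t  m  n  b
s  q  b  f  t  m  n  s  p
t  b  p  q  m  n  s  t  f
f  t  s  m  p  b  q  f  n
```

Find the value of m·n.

Read row m, column n: m·n = s.

s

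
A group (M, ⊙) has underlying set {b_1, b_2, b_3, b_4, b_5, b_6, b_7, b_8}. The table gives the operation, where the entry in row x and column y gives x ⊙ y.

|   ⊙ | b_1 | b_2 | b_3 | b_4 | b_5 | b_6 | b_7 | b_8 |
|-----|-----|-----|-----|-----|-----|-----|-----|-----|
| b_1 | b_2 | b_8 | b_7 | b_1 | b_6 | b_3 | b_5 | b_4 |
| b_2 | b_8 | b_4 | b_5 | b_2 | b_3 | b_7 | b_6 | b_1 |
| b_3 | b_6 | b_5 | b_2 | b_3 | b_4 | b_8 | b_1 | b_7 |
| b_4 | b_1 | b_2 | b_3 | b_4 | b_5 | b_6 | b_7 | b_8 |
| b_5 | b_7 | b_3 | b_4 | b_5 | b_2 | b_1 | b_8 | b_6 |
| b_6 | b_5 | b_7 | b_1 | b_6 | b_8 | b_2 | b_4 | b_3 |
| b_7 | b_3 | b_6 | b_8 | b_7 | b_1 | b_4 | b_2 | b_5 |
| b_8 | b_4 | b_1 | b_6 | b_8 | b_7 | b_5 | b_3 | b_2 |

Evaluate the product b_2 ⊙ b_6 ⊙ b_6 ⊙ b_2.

b_2 ⊙ b_6 = b_7
b_7 ⊙ b_6 = b_4
b_4 ⊙ b_2 = b_2
(Structurally, M here is isomorphic to the quaternion group Q_8.)

b_2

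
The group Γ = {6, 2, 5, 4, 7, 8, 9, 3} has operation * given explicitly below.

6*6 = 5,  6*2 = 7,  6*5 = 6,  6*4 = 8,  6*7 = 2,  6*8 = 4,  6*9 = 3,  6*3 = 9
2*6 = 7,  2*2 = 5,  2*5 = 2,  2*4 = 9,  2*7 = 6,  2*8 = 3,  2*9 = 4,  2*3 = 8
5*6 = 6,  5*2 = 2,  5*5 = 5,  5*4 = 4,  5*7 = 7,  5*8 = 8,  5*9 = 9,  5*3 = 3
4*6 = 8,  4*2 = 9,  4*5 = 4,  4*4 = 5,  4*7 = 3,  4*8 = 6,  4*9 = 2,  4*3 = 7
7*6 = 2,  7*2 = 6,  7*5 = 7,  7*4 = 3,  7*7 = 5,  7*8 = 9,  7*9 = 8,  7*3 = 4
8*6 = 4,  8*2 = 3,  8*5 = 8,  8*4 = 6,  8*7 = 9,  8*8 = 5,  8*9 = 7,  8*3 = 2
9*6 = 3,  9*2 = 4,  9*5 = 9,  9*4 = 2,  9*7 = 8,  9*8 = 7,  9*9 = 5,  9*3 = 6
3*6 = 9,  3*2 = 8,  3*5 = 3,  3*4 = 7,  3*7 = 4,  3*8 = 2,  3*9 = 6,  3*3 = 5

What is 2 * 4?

9

Read row 2, column 4: 2 * 4 = 9.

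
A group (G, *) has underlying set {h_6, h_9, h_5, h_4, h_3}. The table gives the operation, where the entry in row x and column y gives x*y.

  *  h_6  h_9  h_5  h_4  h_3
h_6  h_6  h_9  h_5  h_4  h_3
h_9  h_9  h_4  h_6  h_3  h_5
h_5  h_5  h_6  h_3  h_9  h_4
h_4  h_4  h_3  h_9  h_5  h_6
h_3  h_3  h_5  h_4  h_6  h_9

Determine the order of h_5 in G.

5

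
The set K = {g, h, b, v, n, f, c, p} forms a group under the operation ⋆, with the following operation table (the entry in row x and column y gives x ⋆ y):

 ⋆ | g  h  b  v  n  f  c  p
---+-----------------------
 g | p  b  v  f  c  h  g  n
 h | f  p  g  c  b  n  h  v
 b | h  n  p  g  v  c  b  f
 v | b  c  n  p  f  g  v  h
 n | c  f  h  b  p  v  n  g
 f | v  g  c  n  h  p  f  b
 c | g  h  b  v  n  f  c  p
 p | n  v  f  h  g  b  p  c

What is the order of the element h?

4

The identity element is c (its row matches the header).
h^1 = h
h^2 = h ⋆ h = p
h^3 = p ⋆ h = v
h^4 = v ⋆ h = c
The first power of h equal to the identity is h^4, so ord(h) = 4.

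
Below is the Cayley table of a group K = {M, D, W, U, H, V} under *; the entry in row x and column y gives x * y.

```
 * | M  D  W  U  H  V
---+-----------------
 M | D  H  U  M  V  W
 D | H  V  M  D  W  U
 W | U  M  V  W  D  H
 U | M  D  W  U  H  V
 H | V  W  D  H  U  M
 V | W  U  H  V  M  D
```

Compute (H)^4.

U

H^1 = H
H^2 = H * H = U
H^3 = U * H = H
H^4 = H * H = U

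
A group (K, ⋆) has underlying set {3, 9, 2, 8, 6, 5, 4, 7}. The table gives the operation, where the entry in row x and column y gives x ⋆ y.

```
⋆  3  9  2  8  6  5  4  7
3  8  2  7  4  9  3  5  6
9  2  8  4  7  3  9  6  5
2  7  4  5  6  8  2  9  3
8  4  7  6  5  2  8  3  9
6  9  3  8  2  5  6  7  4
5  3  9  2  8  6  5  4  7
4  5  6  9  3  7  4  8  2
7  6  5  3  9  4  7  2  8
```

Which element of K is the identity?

5

The identity e satisfies e ⋆ x = x for all x, so its row in the table reproduces the column headers.
Row 5 reads: 3, 9, 2, 8, 6, 5, 4, 7 — exactly the header order. So 5 is the identity.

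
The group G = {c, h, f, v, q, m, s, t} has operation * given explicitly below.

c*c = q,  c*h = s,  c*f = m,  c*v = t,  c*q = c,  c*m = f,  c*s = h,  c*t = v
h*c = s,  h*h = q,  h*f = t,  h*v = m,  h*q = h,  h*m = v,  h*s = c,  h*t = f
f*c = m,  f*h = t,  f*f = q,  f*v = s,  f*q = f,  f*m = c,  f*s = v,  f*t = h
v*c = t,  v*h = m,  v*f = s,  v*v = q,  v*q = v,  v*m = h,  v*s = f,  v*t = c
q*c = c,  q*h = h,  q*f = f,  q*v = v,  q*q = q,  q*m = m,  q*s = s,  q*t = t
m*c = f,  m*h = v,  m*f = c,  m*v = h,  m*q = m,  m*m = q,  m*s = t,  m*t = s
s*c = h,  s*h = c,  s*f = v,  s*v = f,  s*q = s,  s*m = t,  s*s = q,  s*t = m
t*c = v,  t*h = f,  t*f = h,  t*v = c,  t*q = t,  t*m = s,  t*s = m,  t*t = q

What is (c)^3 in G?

c^1 = c
c^2 = c * c = q
c^3 = q * c = c

c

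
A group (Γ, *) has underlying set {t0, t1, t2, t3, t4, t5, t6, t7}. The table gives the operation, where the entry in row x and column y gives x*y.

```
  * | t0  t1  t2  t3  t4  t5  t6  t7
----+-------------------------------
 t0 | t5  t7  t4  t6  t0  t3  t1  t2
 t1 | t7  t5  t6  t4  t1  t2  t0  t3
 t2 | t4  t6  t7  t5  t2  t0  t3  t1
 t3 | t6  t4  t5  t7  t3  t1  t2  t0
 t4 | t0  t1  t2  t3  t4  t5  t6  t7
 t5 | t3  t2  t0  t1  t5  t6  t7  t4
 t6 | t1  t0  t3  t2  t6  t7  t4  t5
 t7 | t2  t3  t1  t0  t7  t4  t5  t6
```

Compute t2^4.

t2^1 = t2
t2^2 = t2*t2 = t7
t2^3 = t7*t2 = t1
t2^4 = t1*t2 = t6

t6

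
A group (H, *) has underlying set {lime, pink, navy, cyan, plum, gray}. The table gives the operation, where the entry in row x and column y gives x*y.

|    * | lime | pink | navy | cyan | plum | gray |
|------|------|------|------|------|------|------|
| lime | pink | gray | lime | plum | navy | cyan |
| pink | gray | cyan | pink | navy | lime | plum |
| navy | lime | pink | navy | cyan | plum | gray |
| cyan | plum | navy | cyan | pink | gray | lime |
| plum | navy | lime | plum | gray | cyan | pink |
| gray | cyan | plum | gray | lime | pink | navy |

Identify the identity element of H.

The identity e satisfies e*x = x for all x, so its row in the table reproduces the column headers.
Row navy reads: lime, pink, navy, cyan, plum, gray — exactly the header order. So navy is the identity.

navy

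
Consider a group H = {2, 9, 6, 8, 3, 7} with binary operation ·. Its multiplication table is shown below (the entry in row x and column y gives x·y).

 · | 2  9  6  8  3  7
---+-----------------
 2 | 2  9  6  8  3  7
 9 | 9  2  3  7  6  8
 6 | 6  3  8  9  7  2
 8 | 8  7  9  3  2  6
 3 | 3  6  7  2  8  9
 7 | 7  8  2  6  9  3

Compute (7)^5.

7^1 = 7
7^2 = 7·7 = 3
7^3 = 3·7 = 9
7^4 = 9·7 = 8
7^5 = 8·7 = 6

6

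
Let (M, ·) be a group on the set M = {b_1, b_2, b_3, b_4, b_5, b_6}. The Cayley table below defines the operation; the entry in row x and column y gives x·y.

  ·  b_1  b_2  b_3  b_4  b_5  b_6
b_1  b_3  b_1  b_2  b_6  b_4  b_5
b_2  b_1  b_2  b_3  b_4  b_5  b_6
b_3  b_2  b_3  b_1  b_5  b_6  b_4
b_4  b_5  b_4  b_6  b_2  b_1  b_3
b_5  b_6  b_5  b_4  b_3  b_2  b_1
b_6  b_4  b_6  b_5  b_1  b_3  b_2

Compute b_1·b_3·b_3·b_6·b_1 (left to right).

b_5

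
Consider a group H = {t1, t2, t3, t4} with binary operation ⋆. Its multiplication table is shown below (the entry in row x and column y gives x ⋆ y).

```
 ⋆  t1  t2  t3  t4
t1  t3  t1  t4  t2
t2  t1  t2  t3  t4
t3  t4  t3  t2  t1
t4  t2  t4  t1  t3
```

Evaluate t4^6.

t3

t4^1 = t4
t4^2 = t4 ⋆ t4 = t3
t4^3 = t3 ⋆ t4 = t1
t4^4 = t1 ⋆ t4 = t2
t4^5 = t2 ⋆ t4 = t4
t4^6 = t4 ⋆ t4 = t3
(Structurally, H here is isomorphic to the cyclic group Z_4.)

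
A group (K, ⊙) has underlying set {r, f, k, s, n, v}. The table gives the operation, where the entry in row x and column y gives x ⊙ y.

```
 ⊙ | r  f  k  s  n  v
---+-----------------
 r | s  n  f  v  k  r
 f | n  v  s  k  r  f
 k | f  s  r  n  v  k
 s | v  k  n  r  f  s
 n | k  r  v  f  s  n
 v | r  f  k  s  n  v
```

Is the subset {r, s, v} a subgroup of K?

{r, s, v} contains the identity v.
Checking products: every product of two elements of {r, s, v} (read from the table) lies in {r, s, v}, so the set is closed.
In a finite group, a nonempty closed subset is a subgroup. So {r, s, v} ≤ K.

Yes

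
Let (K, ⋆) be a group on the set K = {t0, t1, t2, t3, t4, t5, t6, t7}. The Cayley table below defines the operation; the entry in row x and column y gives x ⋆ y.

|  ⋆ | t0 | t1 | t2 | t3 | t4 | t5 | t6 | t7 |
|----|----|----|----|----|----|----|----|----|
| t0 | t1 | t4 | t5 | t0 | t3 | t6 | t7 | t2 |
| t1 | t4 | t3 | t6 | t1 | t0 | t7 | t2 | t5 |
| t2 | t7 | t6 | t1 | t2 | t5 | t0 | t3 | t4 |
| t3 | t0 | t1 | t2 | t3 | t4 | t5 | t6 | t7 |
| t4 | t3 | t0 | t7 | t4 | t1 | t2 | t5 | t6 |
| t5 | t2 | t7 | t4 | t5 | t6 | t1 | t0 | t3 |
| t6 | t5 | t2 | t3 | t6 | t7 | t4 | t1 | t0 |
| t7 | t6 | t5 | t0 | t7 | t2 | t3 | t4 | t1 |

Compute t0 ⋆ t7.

Read row t0, column t7: t0 ⋆ t7 = t2.

t2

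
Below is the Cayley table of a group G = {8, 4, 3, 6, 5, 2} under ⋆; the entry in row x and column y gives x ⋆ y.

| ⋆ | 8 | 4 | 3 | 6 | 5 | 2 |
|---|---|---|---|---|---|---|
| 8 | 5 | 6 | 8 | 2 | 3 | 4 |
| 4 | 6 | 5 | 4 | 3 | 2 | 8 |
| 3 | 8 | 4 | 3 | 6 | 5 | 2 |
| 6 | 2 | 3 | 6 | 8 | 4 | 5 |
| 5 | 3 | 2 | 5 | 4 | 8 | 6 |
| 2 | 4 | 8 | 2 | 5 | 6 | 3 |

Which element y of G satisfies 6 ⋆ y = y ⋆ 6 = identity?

First locate the identity: row 3 matches the header, so 3 is the identity.
Scan row 6 for 3: 6 ⋆ 4 = 3. Hence 6^(-1) = 4.

4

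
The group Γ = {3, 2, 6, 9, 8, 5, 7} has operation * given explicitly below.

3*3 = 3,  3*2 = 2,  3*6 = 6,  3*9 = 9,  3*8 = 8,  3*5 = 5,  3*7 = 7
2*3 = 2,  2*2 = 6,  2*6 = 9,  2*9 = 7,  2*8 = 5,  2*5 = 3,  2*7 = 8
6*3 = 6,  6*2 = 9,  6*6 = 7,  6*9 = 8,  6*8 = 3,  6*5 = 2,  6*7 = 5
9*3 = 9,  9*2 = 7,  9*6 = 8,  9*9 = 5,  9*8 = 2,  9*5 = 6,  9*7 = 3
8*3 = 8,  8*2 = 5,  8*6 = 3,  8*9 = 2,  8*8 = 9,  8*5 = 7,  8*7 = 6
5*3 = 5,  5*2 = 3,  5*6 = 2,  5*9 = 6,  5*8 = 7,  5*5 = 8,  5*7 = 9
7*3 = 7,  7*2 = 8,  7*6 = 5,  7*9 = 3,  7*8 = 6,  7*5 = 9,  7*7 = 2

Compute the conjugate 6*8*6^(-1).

8

The identity is 3. In row 6, the entry 3 sits in column 8, so 6^(-1) = 8.
6*8 = 3
3*8 = 8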